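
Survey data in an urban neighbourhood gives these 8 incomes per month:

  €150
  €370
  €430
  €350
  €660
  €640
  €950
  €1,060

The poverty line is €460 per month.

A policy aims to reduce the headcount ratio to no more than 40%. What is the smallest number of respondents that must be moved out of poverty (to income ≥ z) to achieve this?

Currently q = 4 of N = 8 are below the line (H = 0.500).
A headcount ratio of at most 40% allows at most ⌊0.40 × 8⌋ = 3 poor respondents.
So at least 4 − 3 = 1 must be lifted.

1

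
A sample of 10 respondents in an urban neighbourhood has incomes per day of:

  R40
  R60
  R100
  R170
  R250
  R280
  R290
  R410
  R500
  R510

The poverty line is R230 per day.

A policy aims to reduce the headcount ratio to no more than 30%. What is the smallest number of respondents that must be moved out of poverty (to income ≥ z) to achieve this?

4 of the 10 respondents are poor, so H = 4/10 = 0.400.
A headcount ratio of at most 30% allows at most ⌊0.30 × 10⌋ = 3 poor respondents.
So at least 4 − 3 = 1 must be lifted.

1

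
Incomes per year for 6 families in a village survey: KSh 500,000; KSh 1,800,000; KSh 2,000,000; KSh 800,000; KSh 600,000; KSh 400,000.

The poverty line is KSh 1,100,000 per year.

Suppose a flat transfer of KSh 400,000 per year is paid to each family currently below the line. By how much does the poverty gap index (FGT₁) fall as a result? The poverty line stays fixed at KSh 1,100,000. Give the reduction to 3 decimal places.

0.227

Before: below the line — KSh 400,000, KSh 500,000, KSh 600,000, KSh 800,000; poverty gap index (FGT₁) = 0.31818.
After the KSh 400,000 transfer: below the line — KSh 800,000, KSh 900,000, KSh 1,000,000; poverty gap index (FGT₁) = 0.09091.
Reduction = 0.31818 − 0.09091 = 0.227.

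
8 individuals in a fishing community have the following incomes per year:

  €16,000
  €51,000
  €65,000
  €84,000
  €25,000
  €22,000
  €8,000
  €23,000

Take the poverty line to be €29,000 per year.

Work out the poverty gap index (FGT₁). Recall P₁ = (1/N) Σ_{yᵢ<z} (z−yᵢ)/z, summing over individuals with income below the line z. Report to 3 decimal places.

Incomes under z: €8,000, €16,000, €22,000, €23,000, €25,000 (q = 5 of N = 8).
Gap ratios (z−y)/z: (29000−8000)/29000 = 0.7241; (29000−16000)/29000 = 0.4483; (29000−22000)/29000 = 0.2414; (29000−23000)/29000 = 0.2069; (29000−25000)/29000 = 0.1379.
Σ = 1.758621. Dividing by the full population N = 8 gives P₁ = 0.220.

0.220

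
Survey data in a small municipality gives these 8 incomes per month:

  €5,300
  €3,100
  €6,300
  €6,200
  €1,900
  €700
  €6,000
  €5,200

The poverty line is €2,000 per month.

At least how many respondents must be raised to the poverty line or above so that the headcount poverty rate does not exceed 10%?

2

2 of the 8 respondents are poor, so H = 2/8 = 0.250.
A headcount ratio of at most 10% allows at most ⌊0.10 × 8⌋ = 0 poor respondents.
So at least 2 − 0 = 2 must be lifted.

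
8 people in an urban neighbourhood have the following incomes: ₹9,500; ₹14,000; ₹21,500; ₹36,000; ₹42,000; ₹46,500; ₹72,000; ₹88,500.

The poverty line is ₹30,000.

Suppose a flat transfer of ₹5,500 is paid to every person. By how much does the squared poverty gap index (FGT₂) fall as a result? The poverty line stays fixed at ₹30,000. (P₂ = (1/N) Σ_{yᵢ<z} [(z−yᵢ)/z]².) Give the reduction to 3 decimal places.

0.056

Before: below the line — ₹9,500, ₹14,000, ₹21,500; squared poverty gap index (FGT₂) = 0.10396.
After the ₹5,500 transfer: below the line — ₹15,000, ₹19,500, ₹27,000; squared poverty gap index (FGT₂) = 0.04781.
Reduction = 0.10396 − 0.04781 = 0.056.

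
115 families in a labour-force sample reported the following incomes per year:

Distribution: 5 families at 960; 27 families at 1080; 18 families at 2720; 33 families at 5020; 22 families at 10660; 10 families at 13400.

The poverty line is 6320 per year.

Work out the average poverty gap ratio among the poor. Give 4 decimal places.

0.5261

Poor units: 5×960, 27×1080, 18×2720, 33×5020 (q = 83 of N = 115).
Shortfall ratios (z−y)/z: 0.8481 (×5), 0.8291 (×27), 0.5696 (×18), 0.2057 (×33); sum = 43.667722.
I averages over the q = 83 poor units only: 43.667722 / 83 = 0.5261.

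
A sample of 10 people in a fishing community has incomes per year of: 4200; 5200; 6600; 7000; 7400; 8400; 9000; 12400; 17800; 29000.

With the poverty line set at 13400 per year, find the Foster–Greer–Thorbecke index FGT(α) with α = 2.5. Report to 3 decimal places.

0.131

Below z: 4200, 5200, 6600, 7000, 7400, 8400, 9000, 12400 (q = 8 of N = 10).
Shortfall ratios: (13400−4200)/13400 = 0.6866; (13400−5200)/13400 = 0.6119; (13400−6600)/13400 = 0.5075; (13400−7000)/13400 = 0.4776; (13400−7400)/13400 = 0.4478; (13400−8400)/13400 = 0.3731; (13400−9000)/13400 = 0.3284; (13400−12400)/13400 = 0.0746.
Raised to α = 2.5: 0.39058; 0.29294; 0.18345; 0.15765; 0.13416; 0.08505; 0.06178; 0.00152.
Sum = 1.307119; FGT(2.5) = 1.307119 / 10 = 0.131.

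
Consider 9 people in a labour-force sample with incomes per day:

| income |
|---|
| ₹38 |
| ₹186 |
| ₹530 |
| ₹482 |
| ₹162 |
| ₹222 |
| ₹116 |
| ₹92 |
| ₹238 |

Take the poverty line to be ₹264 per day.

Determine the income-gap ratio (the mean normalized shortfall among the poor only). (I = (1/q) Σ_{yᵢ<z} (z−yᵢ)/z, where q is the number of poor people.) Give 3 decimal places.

0.430

Incomes under z: ₹38, ₹92, ₹116, ₹162, ₹186, ₹222, ₹238 (q = 7 of N = 9).
Relative gaps: 0.8561, 0.6515, 0.5606, 0.3864, 0.2955, 0.1591, 0.0985; sum = 3.007576.
I averages over the q = 7 poor units only: 3.007576 / 7 = 0.430.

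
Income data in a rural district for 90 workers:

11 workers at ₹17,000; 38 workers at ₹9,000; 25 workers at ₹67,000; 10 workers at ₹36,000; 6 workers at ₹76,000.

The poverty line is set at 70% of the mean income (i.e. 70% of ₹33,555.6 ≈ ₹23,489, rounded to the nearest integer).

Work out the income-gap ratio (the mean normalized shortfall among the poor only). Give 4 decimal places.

0.5404

Poor units: 38×₹9,000, 11×₹17,000 (q = 49 of N = 90).
Relative gaps: 0.6168 (×38), 0.2763 (×11); sum = 26.478820.
I averages over the q = 49 poor units only: 26.478820 / 49 = 0.5404.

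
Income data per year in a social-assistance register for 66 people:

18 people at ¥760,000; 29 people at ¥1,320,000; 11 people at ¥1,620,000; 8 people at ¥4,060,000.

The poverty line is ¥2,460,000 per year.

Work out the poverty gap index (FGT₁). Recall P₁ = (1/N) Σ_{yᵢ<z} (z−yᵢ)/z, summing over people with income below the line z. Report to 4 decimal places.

Below z: 18×¥760,000, 29×¥1,320,000, 11×¥1,620,000 (q = 58 of N = 66).
Gap ratios (z−y)/z: (2460000−760000)/2460000 = 0.6911 (×18); (2460000−1320000)/2460000 = 0.4634 (×29); (2460000−1620000)/2460000 = 0.3415 (×11).
Sum of shortfalls = 29.634146; P₁ averages over all N: 29.634146 / 66 = 0.4490.

0.4490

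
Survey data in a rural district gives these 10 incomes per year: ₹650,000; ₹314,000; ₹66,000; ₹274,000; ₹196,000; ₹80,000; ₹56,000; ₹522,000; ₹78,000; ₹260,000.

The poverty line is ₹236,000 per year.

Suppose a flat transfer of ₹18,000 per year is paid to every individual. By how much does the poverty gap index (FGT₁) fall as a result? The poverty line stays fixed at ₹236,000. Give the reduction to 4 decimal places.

Before: below the line — ₹56,000, ₹66,000, ₹78,000, ₹80,000, ₹196,000; poverty gap index (FGT₁) = 0.298305.
After the ₹18,000 transfer: below the line — ₹74,000, ₹84,000, ₹96,000, ₹98,000, ₹214,000; poverty gap index (FGT₁) = 0.260169.
Reduction = 0.298305 − 0.260169 = 0.0381.

0.0381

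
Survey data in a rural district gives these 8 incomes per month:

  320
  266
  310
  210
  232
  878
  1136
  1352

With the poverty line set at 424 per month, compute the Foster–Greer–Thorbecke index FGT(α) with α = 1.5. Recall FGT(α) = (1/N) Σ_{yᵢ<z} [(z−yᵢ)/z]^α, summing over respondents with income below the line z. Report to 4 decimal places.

Incomes under z: 210, 232, 266, 310, 320 (q = 5 of N = 8).
Gap ratios (z−y)/z: (424−210)/424 = 0.5047; (424−232)/424 = 0.4528; (424−266)/424 = 0.3726; (424−310)/424 = 0.2689; (424−320)/424 = 0.2453.
Raised to α = 1.5: 0.35857; 0.30472; 0.22748; 0.13941; 0.12148.
Sum = 1.151660; FGT(1.5) = 1.151660 / 8 = 0.1440.

0.1440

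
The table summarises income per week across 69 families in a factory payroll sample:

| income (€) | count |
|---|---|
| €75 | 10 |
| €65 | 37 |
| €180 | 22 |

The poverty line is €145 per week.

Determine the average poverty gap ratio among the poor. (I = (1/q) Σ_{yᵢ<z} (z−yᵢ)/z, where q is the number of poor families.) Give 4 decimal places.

0.5371

Poor units: 37×€65, 10×€75 (q = 47 of N = 69).
Shortfall ratios (z−y)/z: 0.5517 (×37), 0.4828 (×10); sum = 25.241379.
I averages over the q = 47 poor units only: 25.241379 / 47 = 0.5371.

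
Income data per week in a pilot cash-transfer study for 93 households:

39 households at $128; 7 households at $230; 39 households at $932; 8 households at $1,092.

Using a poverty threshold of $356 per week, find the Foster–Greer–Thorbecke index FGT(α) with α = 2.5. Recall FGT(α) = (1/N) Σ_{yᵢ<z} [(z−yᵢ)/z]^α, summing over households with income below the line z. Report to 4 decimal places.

0.1433

Below the line: 39×$128, 7×$230 (q = 46 of N = 93).
Relative gaps: (356−128)/356 = 0.6404 (×39); (356−230)/356 = 0.3539 (×7).
Raised to α = 2.5: 0.32826 (×39); 0.07452 (×7).
Sum = 13.323642; FGT(2.5) = 13.323642 / 93 = 0.1433.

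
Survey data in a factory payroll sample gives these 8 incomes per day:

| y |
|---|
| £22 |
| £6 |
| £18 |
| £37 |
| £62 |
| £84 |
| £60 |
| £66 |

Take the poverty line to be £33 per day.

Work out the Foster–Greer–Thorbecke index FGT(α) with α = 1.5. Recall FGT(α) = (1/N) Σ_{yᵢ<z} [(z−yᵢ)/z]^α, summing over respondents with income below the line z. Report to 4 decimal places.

0.1549

Below the line: £6, £18, £22 (q = 3 of N = 8).
Relative gaps: (33−6)/33 = 0.8182; (33−18)/33 = 0.4545; (33−22)/33 = 0.3333.
Raised to α = 1.5: 0.74007; 0.30645; 0.19245.
Sum = 1.238978; FGT(1.5) = 1.238978 / 8 = 0.1549.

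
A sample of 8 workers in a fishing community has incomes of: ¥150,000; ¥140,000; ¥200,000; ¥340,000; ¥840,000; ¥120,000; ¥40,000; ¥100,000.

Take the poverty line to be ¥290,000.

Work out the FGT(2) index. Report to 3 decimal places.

0.264

Poor units: ¥40,000, ¥100,000, ¥120,000, ¥140,000, ¥150,000, ¥200,000 (q = 6 of N = 8).
Normalized shortfalls: (290000−40000)/290000 = 0.8621; (290000−100000)/290000 = 0.6552; (290000−120000)/290000 = 0.5862; (290000−140000)/290000 = 0.5172; (290000−150000)/290000 = 0.4828; (290000−200000)/290000 = 0.3103.
Squared: 0.7432; 0.4293; 0.3436; 0.2675; 0.2331; 0.0963.
Sum = 2.112961; P₂ = 2.112961 / 8 = 0.264.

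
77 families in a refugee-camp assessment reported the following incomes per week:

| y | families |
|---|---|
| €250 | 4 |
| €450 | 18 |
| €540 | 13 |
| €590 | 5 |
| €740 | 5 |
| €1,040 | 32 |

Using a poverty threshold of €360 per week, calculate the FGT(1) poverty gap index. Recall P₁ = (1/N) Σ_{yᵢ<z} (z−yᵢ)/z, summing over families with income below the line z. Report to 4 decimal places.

0.0159

Below z: 4×€250 (q = 4 of N = 77).
Gap ratios (z−y)/z: (360−250)/360 = 0.3056 (×4).
Sum of shortfalls = 1.222222; P₁ averages over all N: 1.222222 / 77 = 0.0159.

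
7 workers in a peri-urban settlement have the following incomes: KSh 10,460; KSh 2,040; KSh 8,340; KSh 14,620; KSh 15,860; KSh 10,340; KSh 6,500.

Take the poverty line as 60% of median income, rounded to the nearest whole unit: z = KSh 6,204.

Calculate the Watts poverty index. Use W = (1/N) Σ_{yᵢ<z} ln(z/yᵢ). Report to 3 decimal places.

Incomes under z: KSh 2,040 (q = 1 of N = 7).
Log gaps: ln(6204/2040) = 1.1122.
W = 1.112244 / 7 = 0.159.

0.159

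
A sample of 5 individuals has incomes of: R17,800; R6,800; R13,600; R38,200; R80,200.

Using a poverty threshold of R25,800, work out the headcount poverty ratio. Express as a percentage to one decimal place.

60.0%

3 of the 5 individuals have income below R25,800.
H = 3/5 = 60.0%.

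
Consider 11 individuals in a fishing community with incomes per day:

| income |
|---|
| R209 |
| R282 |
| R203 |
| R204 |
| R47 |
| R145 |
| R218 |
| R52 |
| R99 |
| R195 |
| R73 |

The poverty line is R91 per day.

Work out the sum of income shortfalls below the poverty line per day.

R101

Poor units: R47, R52, R73 (q = 3 of N = 11).
Individual gaps: 91−47 = 44; 91−52 = 39; 91−73 = 18.
Aggregate gap = R101.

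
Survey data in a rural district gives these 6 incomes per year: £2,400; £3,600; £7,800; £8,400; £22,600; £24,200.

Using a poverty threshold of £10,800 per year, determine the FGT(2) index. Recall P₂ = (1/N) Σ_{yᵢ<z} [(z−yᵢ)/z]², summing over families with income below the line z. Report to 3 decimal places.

0.196

Below z: £2,400, £3,600, £7,800, £8,400 (q = 4 of N = 6).
Shortfall ratios: (10800−2400)/10800 = 0.7778; (10800−3600)/10800 = 0.6667; (10800−7800)/10800 = 0.2778; (10800−8400)/10800 = 0.2222.
Squared: 0.6049; 0.4444; 0.0772; 0.0494.
Sum = 1.175926; P₂ = 1.175926 / 6 = 0.196.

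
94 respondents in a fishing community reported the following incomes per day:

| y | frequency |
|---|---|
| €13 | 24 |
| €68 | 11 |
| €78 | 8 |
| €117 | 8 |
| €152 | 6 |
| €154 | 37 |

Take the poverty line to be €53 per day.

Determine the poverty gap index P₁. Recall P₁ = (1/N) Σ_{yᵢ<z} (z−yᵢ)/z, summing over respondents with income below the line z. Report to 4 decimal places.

Below the line: 24×€13 (q = 24 of N = 94).
Shortfall ratios: (53−13)/53 = 0.7547 (×24).
Σ = 18.113208. Dividing by the full population N = 94 gives P₁ = 0.1927.

0.1927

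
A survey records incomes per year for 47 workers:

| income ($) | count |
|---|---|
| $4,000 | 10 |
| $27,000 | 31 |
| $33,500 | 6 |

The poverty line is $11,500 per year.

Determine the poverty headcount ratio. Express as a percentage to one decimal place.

21.3%

10 of the 47 workers have income below $11,500.
H = 10/47 = 21.3%.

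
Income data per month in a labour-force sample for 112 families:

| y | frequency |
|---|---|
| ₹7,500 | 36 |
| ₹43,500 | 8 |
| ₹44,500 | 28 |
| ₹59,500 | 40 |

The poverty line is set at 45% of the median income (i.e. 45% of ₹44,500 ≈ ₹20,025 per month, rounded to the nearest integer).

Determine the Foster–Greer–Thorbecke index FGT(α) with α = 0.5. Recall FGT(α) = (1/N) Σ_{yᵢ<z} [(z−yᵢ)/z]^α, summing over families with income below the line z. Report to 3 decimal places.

Below the line: 36×₹7,500 (q = 36 of N = 112).
Relative gaps: (20025−7500)/20025 = 0.6255 (×36).
Raised to α = 0.5: 0.79087 (×36).
Sum = 28.471156; FGT(0.5) = 28.471156 / 112 = 0.254.

0.254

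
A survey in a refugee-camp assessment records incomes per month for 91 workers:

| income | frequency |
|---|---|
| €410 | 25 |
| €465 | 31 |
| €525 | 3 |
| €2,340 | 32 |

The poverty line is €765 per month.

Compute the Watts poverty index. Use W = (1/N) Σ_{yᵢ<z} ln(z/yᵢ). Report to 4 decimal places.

Poor units: 25×€410, 31×€465, 3×€525 (q = 59 of N = 91).
Log shortfalls: ln(765/410) = 0.6237 (×25); ln(765/465) = 0.4978 (×31); ln(765/525) = 0.3765 (×3).
W = 32.155391 / 91 = 0.3534.

0.3534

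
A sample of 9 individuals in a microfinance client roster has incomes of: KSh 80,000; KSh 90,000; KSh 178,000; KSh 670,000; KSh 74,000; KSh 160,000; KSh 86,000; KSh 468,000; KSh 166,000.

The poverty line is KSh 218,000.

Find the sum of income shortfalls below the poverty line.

Incomes under z: KSh 74,000, KSh 80,000, KSh 86,000, KSh 90,000, KSh 160,000, KSh 166,000, KSh 178,000 (q = 7 of N = 9).
Individual gaps: 218000−74000 = 144000; 218000−80000 = 138000; 218000−86000 = 132000; 218000−90000 = 128000; 218000−160000 = 58000; 218000−166000 = 52000; 218000−178000 = 40000.
Aggregate gap = KSh 692,000.

KSh 692,000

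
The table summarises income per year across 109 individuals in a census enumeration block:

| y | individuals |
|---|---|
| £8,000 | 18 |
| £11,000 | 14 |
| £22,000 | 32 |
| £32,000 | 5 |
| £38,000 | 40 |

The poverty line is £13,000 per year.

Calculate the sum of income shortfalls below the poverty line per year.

£118,000

Below the line: 18×£8,000, 14×£11,000 (q = 32 of N = 109).
Individual gaps: 18×(13000−8000) = 90000; 14×(13000−11000) = 28000.
Aggregate gap = £118,000.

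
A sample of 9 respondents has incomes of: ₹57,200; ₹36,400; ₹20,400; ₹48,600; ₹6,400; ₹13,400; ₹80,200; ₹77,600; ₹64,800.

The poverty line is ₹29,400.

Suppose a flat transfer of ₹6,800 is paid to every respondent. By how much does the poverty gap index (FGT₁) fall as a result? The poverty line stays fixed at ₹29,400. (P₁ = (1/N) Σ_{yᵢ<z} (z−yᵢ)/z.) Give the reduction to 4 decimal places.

Before: below the line — ₹6,400, ₹13,400, ₹20,400; poverty gap index (FGT₁) = 0.181406.
After the ₹6,800 transfer: below the line — ₹13,200, ₹20,200, ₹27,200; poverty gap index (FGT₁) = 0.104308.
Reduction = 0.181406 − 0.104308 = 0.0771.

0.0771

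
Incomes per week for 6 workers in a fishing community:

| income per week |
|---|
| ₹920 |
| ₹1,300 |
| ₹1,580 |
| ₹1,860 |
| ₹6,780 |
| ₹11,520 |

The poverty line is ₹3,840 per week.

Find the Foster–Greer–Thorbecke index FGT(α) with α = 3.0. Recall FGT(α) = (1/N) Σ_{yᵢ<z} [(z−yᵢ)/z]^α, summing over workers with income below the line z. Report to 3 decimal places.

Incomes under z: ₹920, ₹1,300, ₹1,580, ₹1,860 (q = 4 of N = 6).
Shortfall ratios: (3840−920)/3840 = 0.7604; (3840−1300)/3840 = 0.6615; (3840−1580)/3840 = 0.5885; (3840−1860)/3840 = 0.5156.
Raised to α = 3.0: 0.43970; 0.28941; 0.20386; 0.13709.
Sum = 1.070053; FGT(3.0) = 1.070053 / 6 = 0.178.

0.178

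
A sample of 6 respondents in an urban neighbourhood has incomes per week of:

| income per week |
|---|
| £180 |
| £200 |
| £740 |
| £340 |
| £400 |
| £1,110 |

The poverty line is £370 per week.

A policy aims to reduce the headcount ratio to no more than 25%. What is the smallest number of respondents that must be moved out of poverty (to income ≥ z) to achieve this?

2

3 of the 6 respondents are poor, so H = 3/6 = 0.500.
A headcount ratio of at most 25% allows at most ⌊0.25 × 6⌋ = 1 poor respondents.
So at least 3 − 1 = 2 must be lifted.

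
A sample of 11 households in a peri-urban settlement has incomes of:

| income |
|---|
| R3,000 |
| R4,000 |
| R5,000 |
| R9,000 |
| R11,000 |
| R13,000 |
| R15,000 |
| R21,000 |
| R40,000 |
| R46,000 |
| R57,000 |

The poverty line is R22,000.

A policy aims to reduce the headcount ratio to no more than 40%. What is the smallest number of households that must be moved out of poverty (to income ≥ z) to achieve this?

4

Currently q = 8 of N = 11 are below the line (H = 0.727).
A headcount ratio of at most 40% allows at most ⌊0.40 × 11⌋ = 4 poor households.
So at least 8 − 4 = 4 must be lifted.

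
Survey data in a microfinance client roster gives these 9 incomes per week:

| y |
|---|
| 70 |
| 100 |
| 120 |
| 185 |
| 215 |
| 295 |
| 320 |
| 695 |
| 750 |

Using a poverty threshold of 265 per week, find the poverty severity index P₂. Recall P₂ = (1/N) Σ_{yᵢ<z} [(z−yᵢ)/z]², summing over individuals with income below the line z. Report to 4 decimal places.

0.1506

Below z: 70, 100, 120, 185, 215 (q = 5 of N = 9).
Gap ratios (z−y)/z: (265−70)/265 = 0.7358; (265−100)/265 = 0.6226; (265−120)/265 = 0.5472; (265−185)/265 = 0.3019; (265−215)/265 = 0.1887.
Squared: 0.5415; 0.3877; 0.2994; 0.0911; 0.0356.
Sum = 1.355287; P₂ = 1.355287 / 9 = 0.1506.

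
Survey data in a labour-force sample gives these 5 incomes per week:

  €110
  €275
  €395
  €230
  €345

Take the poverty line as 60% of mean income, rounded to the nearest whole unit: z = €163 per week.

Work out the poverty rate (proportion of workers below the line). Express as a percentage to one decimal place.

20.0%

1 of the 5 workers have income below €163.
H = 1/5 = 20.0%.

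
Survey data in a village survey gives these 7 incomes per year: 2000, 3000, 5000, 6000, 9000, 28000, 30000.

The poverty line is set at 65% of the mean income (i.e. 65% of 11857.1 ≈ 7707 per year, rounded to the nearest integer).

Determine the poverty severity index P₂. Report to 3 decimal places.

0.156

Poor units: 2000, 3000, 5000, 6000 (q = 4 of N = 7).
Gap ratios (z−y)/z: (7707−2000)/7707 = 0.7405; (7707−3000)/7707 = 0.6107; (7707−5000)/7707 = 0.3512; (7707−6000)/7707 = 0.2215.
Squared: 0.5483; 0.3730; 0.1234; 0.0491.
Sum = 1.093767; P₂ = 1.093767 / 7 = 0.156.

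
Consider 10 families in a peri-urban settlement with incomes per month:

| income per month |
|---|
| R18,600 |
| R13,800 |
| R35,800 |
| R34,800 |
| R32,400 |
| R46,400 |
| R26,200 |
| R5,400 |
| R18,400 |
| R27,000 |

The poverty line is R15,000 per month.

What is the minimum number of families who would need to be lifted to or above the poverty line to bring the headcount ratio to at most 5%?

2

2 of the 10 families are poor, so H = 2/10 = 0.200.
A headcount ratio of at most 5% allows at most ⌊0.05 × 10⌋ = 0 poor families.
So at least 2 − 0 = 2 must be lifted.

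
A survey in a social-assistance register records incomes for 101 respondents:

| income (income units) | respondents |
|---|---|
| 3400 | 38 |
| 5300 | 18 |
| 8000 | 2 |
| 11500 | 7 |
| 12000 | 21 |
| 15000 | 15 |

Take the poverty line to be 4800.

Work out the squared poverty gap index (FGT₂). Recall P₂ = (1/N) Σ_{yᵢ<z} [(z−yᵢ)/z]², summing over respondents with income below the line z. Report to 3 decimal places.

Incomes under z: 38×3400 (q = 38 of N = 101).
Normalized shortfalls: (4800−3400)/4800 = 0.2917 (×38).
Squared: 0.0851 (×38).
Sum = 3.232639; P₂ = 3.232639 / 101 = 0.032.

0.032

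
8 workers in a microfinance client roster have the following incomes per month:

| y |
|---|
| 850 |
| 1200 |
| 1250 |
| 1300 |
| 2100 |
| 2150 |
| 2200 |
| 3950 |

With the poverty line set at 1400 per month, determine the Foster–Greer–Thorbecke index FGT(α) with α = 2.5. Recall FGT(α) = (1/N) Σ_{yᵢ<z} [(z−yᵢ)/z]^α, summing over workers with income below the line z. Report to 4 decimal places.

Below the line: 850, 1200, 1250, 1300 (q = 4 of N = 8).
Shortfall ratios: (1400−850)/1400 = 0.3929; (1400−1200)/1400 = 0.1429; (1400−1250)/1400 = 0.1071; (1400−1300)/1400 = 0.0714.
Raised to α = 2.5: 0.09674; 0.00771; 0.00376; 0.00136.
Sum = 0.109570; FGT(2.5) = 0.109570 / 8 = 0.0137.

0.0137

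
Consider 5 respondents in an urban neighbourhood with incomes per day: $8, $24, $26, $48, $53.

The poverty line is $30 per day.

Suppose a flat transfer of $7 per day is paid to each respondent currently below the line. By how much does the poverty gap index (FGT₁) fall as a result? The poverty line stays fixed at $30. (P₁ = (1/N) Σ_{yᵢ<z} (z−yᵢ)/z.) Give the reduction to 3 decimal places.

Before: below the line — $8, $24, $26; poverty gap index (FGT₁) = 0.21333.
After the $7 transfer: below the line — $15; poverty gap index (FGT₁) = 0.10000.
Reduction = 0.21333 − 0.10000 = 0.113.

0.113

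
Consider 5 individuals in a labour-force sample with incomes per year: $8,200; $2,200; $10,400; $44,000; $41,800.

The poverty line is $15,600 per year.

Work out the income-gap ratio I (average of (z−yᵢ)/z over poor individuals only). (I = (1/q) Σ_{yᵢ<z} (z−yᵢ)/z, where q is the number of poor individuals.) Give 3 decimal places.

Below z: $2,200, $8,200, $10,400 (q = 3 of N = 5).
Relative gaps: 0.8590, 0.4744, 0.3333; sum = 1.666667.
The income-gap ratio divides by q (the poor only): 1.666667 / 3 = 0.556.

0.556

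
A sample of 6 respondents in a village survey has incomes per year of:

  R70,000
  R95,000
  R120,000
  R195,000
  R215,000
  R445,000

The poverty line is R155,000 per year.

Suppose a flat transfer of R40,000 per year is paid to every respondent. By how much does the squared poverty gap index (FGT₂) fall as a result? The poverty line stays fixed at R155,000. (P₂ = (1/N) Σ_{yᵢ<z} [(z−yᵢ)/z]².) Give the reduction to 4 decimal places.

Before: below the line — R70,000, R95,000, R120,000; squared poverty gap index (FGT₂) = 0.083593.
After the R40,000 transfer: below the line — R110,000, R135,000; squared poverty gap index (FGT₂) = 0.016823.
Reduction = 0.083593 − 0.016823 = 0.0668.

0.0668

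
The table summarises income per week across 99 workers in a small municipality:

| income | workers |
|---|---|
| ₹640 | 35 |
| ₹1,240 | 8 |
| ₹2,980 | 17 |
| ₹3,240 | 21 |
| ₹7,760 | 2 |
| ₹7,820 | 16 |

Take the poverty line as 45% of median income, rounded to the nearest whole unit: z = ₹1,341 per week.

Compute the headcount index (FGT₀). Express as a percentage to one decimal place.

43.4%

43 of the 99 workers have income below ₹1,341.
H = 43/99 = 43.4%.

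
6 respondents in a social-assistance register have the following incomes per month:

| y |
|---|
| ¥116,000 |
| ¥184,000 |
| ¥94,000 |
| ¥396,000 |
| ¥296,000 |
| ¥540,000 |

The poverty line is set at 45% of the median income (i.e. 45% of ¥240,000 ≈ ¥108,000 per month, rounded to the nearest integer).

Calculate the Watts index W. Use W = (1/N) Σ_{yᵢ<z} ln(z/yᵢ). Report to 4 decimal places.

Incomes under z: ¥94,000 (q = 1 of N = 6).
Log shortfalls: ln(108000/94000) = 0.1388.
W = 0.138836 / 6 = 0.0231.

0.0231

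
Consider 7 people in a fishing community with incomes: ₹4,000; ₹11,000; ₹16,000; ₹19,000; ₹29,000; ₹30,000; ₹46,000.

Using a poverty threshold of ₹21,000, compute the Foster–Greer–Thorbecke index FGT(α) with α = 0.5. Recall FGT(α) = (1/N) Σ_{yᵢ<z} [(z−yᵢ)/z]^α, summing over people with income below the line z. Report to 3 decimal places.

Incomes under z: ₹4,000, ₹11,000, ₹16,000, ₹19,000 (q = 4 of N = 7).
Shortfall ratios: (21000−4000)/21000 = 0.8095; (21000−11000)/21000 = 0.4762; (21000−16000)/21000 = 0.2381; (21000−19000)/21000 = 0.0952.
Raised to α = 0.5: 0.89974; 0.69007; 0.48795; 0.30861.
Sum = 2.386358; FGT(0.5) = 2.386358 / 7 = 0.341.

0.341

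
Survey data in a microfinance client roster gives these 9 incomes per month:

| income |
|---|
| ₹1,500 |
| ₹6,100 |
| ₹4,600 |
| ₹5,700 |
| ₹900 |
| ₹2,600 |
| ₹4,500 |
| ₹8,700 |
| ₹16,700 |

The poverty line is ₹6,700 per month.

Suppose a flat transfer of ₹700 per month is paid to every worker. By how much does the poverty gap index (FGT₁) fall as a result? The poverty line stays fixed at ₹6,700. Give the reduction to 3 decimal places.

Before: below the line — ₹900, ₹1,500, ₹2,600, ₹4,500, ₹4,600, ₹5,700, ₹6,100; poverty gap index (FGT₁) = 0.34826.
After the ₹700 transfer: below the line — ₹1,600, ₹2,200, ₹3,300, ₹5,200, ₹5,300, ₹6,400; poverty gap index (FGT₁) = 0.26866.
Reduction = 0.34826 − 0.26866 = 0.080.

0.080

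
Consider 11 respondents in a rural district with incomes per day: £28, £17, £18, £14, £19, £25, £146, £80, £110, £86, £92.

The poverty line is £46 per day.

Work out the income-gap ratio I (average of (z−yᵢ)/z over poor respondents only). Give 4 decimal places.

Below the line: £14, £17, £18, £19, £25, £28 (q = 6 of N = 11).
Shortfall ratios (z−y)/z: 0.6957, 0.6304, 0.6087, 0.5870, 0.4565, 0.3913; sum = 3.369565.
I averages over the q = 6 poor units only: 3.369565 / 6 = 0.5616.

0.5616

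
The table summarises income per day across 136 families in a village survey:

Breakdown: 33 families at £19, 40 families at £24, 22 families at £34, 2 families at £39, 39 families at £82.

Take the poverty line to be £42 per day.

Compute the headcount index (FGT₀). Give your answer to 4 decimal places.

97 of the 136 families have income below £42.
H = 97/136 = 0.7132.

0.7132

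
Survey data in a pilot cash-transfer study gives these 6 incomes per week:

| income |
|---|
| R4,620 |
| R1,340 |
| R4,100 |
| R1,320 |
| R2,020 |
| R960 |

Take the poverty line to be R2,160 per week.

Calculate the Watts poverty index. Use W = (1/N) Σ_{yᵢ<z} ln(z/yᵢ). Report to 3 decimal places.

0.308

Below z: R960, R1,320, R1,340, R2,020 (q = 4 of N = 6).
Log gaps: ln(2160/960) = 0.8109; ln(2160/1320) = 0.4925; ln(2160/1340) = 0.4774; ln(2160/2020) = 0.0670.
W = 1.847856 / 6 = 0.308.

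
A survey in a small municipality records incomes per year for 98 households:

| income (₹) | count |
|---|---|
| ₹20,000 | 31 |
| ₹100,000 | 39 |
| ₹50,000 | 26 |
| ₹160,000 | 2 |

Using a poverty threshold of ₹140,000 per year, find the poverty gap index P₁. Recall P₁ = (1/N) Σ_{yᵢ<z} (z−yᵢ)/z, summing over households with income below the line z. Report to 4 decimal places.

Below the line: 31×₹20,000, 26×₹50,000, 39×₹100,000 (q = 96 of N = 98).
Normalized shortfalls: (140000−20000)/140000 = 0.8571 (×31); (140000−50000)/140000 = 0.6429 (×26); (140000−100000)/140000 = 0.2857 (×39).
Σ = 54.428571. Dividing by the full population N = 98 gives P₁ = 0.5554.

0.5554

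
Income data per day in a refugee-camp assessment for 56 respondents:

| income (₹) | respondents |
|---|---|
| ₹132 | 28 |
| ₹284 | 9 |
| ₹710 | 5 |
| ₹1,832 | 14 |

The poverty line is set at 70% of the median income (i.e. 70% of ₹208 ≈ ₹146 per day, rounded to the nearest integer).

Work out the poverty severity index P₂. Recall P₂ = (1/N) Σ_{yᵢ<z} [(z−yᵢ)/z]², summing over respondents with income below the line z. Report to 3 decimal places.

Incomes under z: 28×₹132 (q = 28 of N = 56).
Normalized shortfalls: (146−132)/146 = 0.0959 (×28).
Squared: 0.0092 (×28).
Sum = 0.257459; P₂ = 0.257459 / 56 = 0.005.

0.005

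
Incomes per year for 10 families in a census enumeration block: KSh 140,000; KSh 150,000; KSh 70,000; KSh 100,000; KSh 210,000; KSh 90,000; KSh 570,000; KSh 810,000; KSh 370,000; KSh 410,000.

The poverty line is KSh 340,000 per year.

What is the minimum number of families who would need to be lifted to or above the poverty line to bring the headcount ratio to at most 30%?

Currently q = 6 of N = 10 are below the line (H = 0.600).
A headcount ratio of at most 30% allows at most ⌊0.30 × 10⌋ = 3 poor families.
So at least 6 − 3 = 3 must be lifted.

3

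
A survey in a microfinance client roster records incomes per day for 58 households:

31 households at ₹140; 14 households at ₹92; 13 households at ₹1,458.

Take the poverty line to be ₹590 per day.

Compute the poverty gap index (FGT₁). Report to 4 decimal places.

Below z: 14×₹92, 31×₹140 (q = 45 of N = 58).
Shortfall ratios: (590−92)/590 = 0.8441 (×14); (590−140)/590 = 0.7627 (×31).
Sum of shortfalls = 35.461017; P₁ averages over all N: 35.461017 / 58 = 0.6114.

0.6114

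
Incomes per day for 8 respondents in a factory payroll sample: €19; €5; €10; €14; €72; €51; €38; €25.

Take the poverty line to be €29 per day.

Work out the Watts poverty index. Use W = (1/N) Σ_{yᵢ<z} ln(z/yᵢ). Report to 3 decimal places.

0.515

Below the line: €5, €10, €14, €19, €25 (q = 5 of N = 8).
ln(z/y) terms: ln(29/5) = 1.7579; ln(29/10) = 1.0647; ln(29/14) = 0.7282; ln(29/19) = 0.4229; ln(29/25) = 0.1484.
W = 4.122084 / 8 = 0.515.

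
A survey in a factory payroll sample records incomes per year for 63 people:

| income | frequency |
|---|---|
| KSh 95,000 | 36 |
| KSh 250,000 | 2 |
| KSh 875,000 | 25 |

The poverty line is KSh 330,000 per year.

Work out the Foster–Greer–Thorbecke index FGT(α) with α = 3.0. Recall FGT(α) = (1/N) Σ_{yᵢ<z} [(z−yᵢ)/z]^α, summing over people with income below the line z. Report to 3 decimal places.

Below the line: 36×KSh 95,000, 2×KSh 250,000 (q = 38 of N = 63).
Normalized shortfalls: (330000−95000)/330000 = 0.7121 (×36); (330000−250000)/330000 = 0.2424 (×2).
Raised to α = 3.0: 0.36113 (×36); 0.01425 (×2).
Sum = 13.029120; FGT(3.0) = 13.029120 / 63 = 0.207.

0.207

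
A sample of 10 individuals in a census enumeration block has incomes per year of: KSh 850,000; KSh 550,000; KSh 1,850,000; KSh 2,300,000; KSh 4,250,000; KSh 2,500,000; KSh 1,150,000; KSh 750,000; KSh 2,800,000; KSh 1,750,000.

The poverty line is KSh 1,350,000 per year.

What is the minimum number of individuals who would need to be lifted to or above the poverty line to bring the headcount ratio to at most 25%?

Currently q = 4 of N = 10 are below the line (H = 0.400).
A headcount ratio of at most 25% allows at most ⌊0.25 × 10⌋ = 2 poor individuals.
So at least 4 − 2 = 2 must be lifted.

2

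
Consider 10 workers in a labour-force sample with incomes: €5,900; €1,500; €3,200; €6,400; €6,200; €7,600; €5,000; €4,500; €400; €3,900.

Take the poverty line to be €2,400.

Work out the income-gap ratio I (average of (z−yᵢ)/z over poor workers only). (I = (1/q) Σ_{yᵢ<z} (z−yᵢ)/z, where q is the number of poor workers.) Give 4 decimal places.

Incomes under z: €400, €1,500 (q = 2 of N = 10).
Relative gaps: 0.8333, 0.3750; sum = 1.208333.
The income-gap ratio divides by q (the poor only): 1.208333 / 2 = 0.6042.

0.6042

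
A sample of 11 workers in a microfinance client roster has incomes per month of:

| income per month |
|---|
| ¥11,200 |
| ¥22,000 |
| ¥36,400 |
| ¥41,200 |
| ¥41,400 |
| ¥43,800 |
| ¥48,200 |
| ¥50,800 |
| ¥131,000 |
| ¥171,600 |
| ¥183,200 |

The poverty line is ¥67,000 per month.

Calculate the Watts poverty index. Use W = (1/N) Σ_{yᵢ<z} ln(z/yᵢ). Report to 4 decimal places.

0.5010

Below the line: ¥11,200, ¥22,000, ¥36,400, ¥41,200, ¥41,400, ¥43,800, ¥48,200, ¥50,800 (q = 8 of N = 11).
Log gaps: ln(67000/11200) = 1.7888; ln(67000/22000) = 1.1137; ln(67000/36400) = 0.6101; ln(67000/41200) = 0.4863; ln(67000/41400) = 0.4814; ln(67000/43800) = 0.4251; ln(67000/48200) = 0.3293; ln(67000/50800) = 0.2768.
W = 5.511408 / 11 = 0.5010.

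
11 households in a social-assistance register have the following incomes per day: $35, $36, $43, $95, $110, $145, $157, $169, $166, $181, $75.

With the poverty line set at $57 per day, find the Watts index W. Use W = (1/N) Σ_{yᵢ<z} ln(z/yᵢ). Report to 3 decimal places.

Below the line: $35, $36, $43 (q = 3 of N = 11).
Log shortfalls: ln(57/35) = 0.4877; ln(57/36) = 0.4595; ln(57/43) = 0.2819.
W = 1.229087 / 11 = 0.112.

0.112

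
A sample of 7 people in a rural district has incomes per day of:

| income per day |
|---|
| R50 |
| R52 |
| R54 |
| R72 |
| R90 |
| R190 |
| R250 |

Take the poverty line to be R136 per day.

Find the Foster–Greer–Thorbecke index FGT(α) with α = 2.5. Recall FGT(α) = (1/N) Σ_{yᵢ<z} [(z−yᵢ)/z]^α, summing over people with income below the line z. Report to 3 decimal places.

0.160

Below the line: R50, R52, R54, R72, R90 (q = 5 of N = 7).
Shortfall ratios: (136−50)/136 = 0.6324; (136−52)/136 = 0.6176; (136−54)/136 = 0.6029; (136−72)/136 = 0.4706; (136−90)/136 = 0.3382.
Raised to α = 2.5: 0.31798; 0.29981; 0.28228; 0.15192; 0.06653.
Sum = 1.118528; FGT(2.5) = 1.118528 / 7 = 0.160.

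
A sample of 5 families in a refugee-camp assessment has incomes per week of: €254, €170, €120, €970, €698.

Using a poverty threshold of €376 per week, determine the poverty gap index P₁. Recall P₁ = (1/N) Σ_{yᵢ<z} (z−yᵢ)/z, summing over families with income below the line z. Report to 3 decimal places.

Incomes under z: €120, €170, €254 (q = 3 of N = 5).
Shortfall ratios: (376−120)/376 = 0.6809; (376−170)/376 = 0.5479; (376−254)/376 = 0.3245.
Σ = 1.553191. Dividing by the full population N = 5 gives P₁ = 0.311.

0.311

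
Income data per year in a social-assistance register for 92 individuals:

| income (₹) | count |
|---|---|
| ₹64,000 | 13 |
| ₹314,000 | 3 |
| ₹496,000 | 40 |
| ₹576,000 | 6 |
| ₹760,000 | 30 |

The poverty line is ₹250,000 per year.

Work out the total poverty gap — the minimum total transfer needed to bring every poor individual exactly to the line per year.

Below the line: 13×₹64,000 (q = 13 of N = 92).
Individual gaps: 13×(250000−64000) = 2418000.
Aggregate gap = ₹2,418,000.

₹2,418,000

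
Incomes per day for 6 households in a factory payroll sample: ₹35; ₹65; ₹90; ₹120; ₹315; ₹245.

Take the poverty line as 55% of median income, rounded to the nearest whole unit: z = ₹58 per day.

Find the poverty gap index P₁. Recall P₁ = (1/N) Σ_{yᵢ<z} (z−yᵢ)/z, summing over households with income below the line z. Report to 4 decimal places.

0.0661

Incomes under z: ₹35 (q = 1 of N = 6).
Shortfall ratios: (58−35)/58 = 0.3966.
Σ = 0.396552. Dividing by the full population N = 6 gives P₁ = 0.0661.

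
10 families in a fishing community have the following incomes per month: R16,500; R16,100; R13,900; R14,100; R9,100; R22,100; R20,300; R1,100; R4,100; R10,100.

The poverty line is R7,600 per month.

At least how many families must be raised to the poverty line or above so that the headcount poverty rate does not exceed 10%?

1

2 of the 10 families are poor, so H = 2/10 = 0.200.
A headcount ratio of at most 10% allows at most ⌊0.10 × 10⌋ = 1 poor families.
So at least 2 − 1 = 1 must be lifted.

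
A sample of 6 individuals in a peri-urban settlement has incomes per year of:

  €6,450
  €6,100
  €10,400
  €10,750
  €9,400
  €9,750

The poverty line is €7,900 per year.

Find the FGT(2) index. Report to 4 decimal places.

Poor units: €6,100, €6,450 (q = 2 of N = 6).
Gap ratios (z−y)/z: (7900−6100)/7900 = 0.2278; (7900−6450)/7900 = 0.1835.
Squared: 0.0519; 0.0337.
Sum = 0.085603; P₂ = 0.085603 / 6 = 0.0143.

0.0143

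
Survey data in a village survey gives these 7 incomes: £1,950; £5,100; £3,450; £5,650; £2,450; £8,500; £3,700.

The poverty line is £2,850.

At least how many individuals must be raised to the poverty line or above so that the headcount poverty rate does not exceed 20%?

Currently q = 2 of N = 7 are below the line (H = 0.286).
A headcount ratio of at most 20% allows at most ⌊0.20 × 7⌋ = 1 poor individuals.
So at least 2 − 1 = 1 must be lifted.

1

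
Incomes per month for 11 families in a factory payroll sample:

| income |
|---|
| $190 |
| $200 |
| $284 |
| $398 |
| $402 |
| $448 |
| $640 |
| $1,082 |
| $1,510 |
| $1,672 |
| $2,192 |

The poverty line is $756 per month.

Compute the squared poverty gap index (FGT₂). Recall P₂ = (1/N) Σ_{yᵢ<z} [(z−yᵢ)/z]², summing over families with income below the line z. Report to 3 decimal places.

0.193

Below the line: $190, $200, $284, $398, $402, $448, $640 (q = 7 of N = 11).
Relative gaps: (756−190)/756 = 0.7487; (756−200)/756 = 0.7354; (756−284)/756 = 0.6243; (756−398)/756 = 0.4735; (756−402)/756 = 0.4683; (756−448)/756 = 0.4074; (756−640)/756 = 0.1534.
Squared: 0.5605; 0.5409; 0.3898; 0.2242; 0.2193; 0.1660; 0.0235.
Sum = 2.124234; P₂ = 2.124234 / 11 = 0.193.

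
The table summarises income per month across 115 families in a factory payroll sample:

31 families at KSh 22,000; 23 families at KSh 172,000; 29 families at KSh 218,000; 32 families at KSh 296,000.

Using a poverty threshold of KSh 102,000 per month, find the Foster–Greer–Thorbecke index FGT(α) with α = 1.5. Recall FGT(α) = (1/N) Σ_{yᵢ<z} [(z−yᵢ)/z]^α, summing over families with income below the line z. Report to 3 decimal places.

Poor units: 31×KSh 22,000 (q = 31 of N = 115).
Relative gaps: (102000−22000)/102000 = 0.7843 (×31).
Raised to α = 1.5: 0.69460 (×31).
Sum = 21.532597; FGT(1.5) = 21.532597 / 115 = 0.187.

0.187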